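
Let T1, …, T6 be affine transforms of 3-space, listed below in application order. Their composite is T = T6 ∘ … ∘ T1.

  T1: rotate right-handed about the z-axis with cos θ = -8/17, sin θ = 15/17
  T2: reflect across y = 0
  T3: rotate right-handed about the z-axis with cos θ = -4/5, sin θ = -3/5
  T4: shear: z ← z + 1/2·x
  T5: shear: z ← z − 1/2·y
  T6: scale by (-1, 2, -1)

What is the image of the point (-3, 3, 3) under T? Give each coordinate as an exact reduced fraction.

T(p) = (-291/85, -426/85, -507/85)

T1 rotate right-handed about the z-axis with cos θ = -8/17, sin θ = 15/17: (-3, 3, 3) → (-21/17, -69/17, 3)
T2 reflect across y = 0: (-21/17, -69/17, 3) → (-21/17, 69/17, 3)
T3 rotate right-handed about the z-axis with cos θ = -4/5, sin θ = -3/5: (-21/17, 69/17, 3) → (291/85, -213/85, 3)
T4 shear: z ← z + 1/2·x: (291/85, -213/85, 3) → (291/85, -213/85, 801/170)
T5 shear: z ← z − 1/2·y: (291/85, -213/85, 801/170) → (291/85, -213/85, 507/85)
T6 scale by (-1, 2, -1): (291/85, -213/85, 507/85) → (-291/85, -426/85, -507/85)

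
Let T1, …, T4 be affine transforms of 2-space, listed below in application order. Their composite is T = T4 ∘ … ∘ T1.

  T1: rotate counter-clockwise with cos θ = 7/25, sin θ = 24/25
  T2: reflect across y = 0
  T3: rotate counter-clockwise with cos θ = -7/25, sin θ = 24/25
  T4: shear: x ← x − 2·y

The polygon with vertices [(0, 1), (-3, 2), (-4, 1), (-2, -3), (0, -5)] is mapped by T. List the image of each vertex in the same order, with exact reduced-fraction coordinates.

image vertices: (278/125, -527/625), (643/125, -2062/625), (394/125, -1871/625), (-776/125, 909/625), (-278/25, 527/125)

T1 rotate counter-clockwise with cos θ = 7/25, sin θ = 24/25: (0, 1) → (-24/25, 7/25); (-3, 2) → (-69/25, -58/25); (-4, 1) → (-52/25, -89/25); (-2, -3) → (58/25, -69/25); (0, -5) → (24/5, -7/5)
T2 reflect across y = 0: (-24/25, 7/25) → (-24/25, -7/25); (-69/25, -58/25) → (-69/25, 58/25); (-52/25, -89/25) → (-52/25, 89/25); (58/25, -69/25) → (58/25, 69/25); (24/5, -7/5) → (24/5, 7/5)
T3 rotate counter-clockwise with cos θ = -7/25, sin θ = 24/25: (-24/25, -7/25) → (336/625, -527/625); (-69/25, 58/25) → (-909/625, -2062/625); (-52/25, 89/25) → (-1772/625, -1871/625); (58/25, 69/25) → (-2062/625, 909/625); (24/5, 7/5) → (-336/125, 527/125)
T4 shear: x ← x − 2·y: (336/625, -527/625) → (278/125, -527/625); (-909/625, -2062/625) → (643/125, -2062/625); (-1772/625, -1871/625) → (394/125, -1871/625); (-2062/625, 909/625) → (-776/125, 909/625); (-336/125, 527/125) → (-278/25, 527/125)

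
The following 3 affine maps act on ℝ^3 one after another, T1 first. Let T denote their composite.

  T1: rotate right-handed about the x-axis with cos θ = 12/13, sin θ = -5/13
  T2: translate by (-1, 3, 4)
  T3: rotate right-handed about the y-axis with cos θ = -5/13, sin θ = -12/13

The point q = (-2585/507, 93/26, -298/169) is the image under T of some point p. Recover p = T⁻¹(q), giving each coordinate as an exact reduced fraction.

p = (4/3, 0, 3/2)

T1 = [1 0 0 0; 0 12/13 5/13 0; 0 -5/13 12/13 0; 0 0 0 1]
T2·T1 = [1 0 0 -1; 0 12/13 5/13 3; 0 -5/13 12/13 4; 0 0 0 1]
T3·…·T1 = [-5/13 60/169 -144/169 -43/13; 0 12/13 5/13 3; 12/13 25/169 -60/169 -32/13; 0 0 0 1]
det M = 1; M⁻¹ = [-5/13 0 12/13 1; 60/169 12/13 25/169 -16/13; -144/169 5/13 -60/169 -63/13; 0 0 0 1]
M⁻¹ · (-2585/507, 93/26, -298/169)ᵀ = (4/3, 0, 3/2)ᵀ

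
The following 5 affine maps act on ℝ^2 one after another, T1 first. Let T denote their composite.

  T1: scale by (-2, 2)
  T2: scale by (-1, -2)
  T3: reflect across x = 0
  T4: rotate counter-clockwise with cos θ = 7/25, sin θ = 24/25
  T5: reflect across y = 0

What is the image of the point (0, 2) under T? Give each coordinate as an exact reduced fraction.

T1 scale by (-2, 2): (0, 2) → (0, 4)
T2 scale by (-1, -2): (0, 4) → (0, -8)
T3 reflect across x = 0: (0, -8) → (0, -8)
T4 rotate counter-clockwise with cos θ = 7/25, sin θ = 24/25: (0, -8) → (192/25, -56/25)
T5 reflect across y = 0: (192/25, -56/25) → (192/25, 56/25)

T(p) = (192/25, 56/25)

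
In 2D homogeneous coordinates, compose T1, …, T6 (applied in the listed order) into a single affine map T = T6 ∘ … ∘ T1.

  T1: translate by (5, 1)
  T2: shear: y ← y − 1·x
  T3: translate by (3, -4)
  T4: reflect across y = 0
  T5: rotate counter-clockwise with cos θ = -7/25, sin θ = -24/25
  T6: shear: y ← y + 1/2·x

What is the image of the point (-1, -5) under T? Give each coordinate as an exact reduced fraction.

T1 translate by (5, 1): (-1, -5) → (4, -4)
T2 shear: y ← y − 1·x: (4, -4) → (4, -8)
T3 translate by (3, -4): (4, -8) → (7, -12)
T4 reflect across y = 0: (7, -12) → (7, 12)
T5 rotate counter-clockwise with cos θ = -7/25, sin θ = -24/25: (7, 12) → (239/25, -252/25)
T6 shear: y ← y + 1/2·x: (239/25, -252/25) → (239/25, -53/10)

T(p) = (239/25, -53/10)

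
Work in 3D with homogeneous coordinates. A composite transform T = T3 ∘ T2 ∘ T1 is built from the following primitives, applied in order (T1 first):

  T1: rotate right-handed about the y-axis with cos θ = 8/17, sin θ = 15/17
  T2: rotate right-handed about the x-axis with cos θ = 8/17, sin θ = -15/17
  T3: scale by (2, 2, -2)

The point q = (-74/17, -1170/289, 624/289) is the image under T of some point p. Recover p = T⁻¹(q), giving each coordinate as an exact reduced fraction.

p = (1, 0, -3)

T1 = [8/17 0 15/17 0; 0 1 0 0; -15/17 0 8/17 0; 0 0 0 1]
T2·T1 = [8/17 0 15/17 0; -225/289 8/17 120/289 0; -120/289 -15/17 64/289 0; 0 0 0 1]
T3·…·T1 = [16/17 0 30/17 0; -450/289 16/17 240/289 0; 240/289 30/17 -128/289 0; 0 0 0 1]
det M = -8; M⁻¹ = [4/17 -225/578 60/289 0; 0 4/17 15/34 0; 15/34 60/289 -32/289 0; 0 0 0 1]
M⁻¹ · (-74/17, -1170/289, 624/289)ᵀ = (1, 0, -3)ᵀ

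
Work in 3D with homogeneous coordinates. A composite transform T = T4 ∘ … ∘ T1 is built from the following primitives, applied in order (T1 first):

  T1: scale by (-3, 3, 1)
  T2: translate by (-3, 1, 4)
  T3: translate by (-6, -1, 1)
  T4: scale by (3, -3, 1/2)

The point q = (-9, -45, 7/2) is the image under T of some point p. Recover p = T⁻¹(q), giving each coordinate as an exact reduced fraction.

p = (-2, 5, 2)

T1 = [-3 0 0 0; 0 3 0 0; 0 0 1 0; 0 0 0 1]
T2·T1 = [-3 0 0 -3; 0 3 0 1; 0 0 1 4; 0 0 0 1]
T3·…·T1 = [-3 0 0 -9; 0 3 0 0; 0 0 1 5; 0 0 0 1]
T4·…·T1 = [-9 0 0 -27; 0 -9 0 0; 0 0 1/2 5/2; 0 0 0 1]
det M = 81/2; M⁻¹ = [-1/9 0 0 -3; 0 -1/9 0 0; 0 0 2 -5; 0 0 0 1]
M⁻¹ · (-9, -45, 7/2)ᵀ = (-2, 5, 2)ᵀ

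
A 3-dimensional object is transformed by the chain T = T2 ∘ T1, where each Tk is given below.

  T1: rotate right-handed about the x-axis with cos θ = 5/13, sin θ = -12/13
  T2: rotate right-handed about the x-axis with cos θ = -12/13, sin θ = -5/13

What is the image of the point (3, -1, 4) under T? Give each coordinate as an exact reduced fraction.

T1 rotate right-handed about the x-axis with cos θ = 5/13, sin θ = -12/13: (3, -1, 4) → (3, 43/13, 32/13)
T2 rotate right-handed about the x-axis with cos θ = -12/13, sin θ = -5/13: (3, 43/13, 32/13) → (3, -356/169, -599/169)

T(p) = (3, -356/169, -599/169)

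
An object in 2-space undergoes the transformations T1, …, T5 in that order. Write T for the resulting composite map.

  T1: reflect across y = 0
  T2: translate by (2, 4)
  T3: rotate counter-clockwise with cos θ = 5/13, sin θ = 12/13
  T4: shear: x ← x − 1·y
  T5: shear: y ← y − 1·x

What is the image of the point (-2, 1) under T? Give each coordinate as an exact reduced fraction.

T(p) = (-51/13, 66/13)

T1 reflect across y = 0: (-2, 1) → (-2, -1)
T2 translate by (2, 4): (-2, -1) → (0, 3)
T3 rotate counter-clockwise with cos θ = 5/13, sin θ = 12/13: (0, 3) → (-36/13, 15/13)
T4 shear: x ← x − 1·y: (-36/13, 15/13) → (-51/13, 15/13)
T5 shear: y ← y − 1·x: (-51/13, 15/13) → (-51/13, 66/13)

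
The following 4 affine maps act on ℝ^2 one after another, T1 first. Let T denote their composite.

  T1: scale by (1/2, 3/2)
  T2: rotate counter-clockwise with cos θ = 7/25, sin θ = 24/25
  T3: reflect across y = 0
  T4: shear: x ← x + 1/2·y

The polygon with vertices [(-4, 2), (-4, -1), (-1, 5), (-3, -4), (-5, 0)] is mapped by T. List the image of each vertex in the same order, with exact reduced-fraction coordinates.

image vertices: (-29/10, 27/25), (41/20, 117/50), (-163/20, -81/50), (69/10, 78/25), (1/2, 12/5)

T1 scale by (1/2, 3/2): (-4, 2) → (-2, 3); (-4, -1) → (-2, -3/2); (-1, 5) → (-1/2, 15/2); (-3, -4) → (-3/2, -6); (-5, 0) → (-5/2, 0)
T2 rotate counter-clockwise with cos θ = 7/25, sin θ = 24/25: (-2, 3) → (-86/25, -27/25); (-2, -3/2) → (22/25, -117/50); (-1/2, 15/2) → (-367/50, 81/50); (-3/2, -6) → (267/50, -78/25); (-5/2, 0) → (-7/10, -12/5)
T3 reflect across y = 0: (-86/25, -27/25) → (-86/25, 27/25); (22/25, -117/50) → (22/25, 117/50); (-367/50, 81/50) → (-367/50, -81/50); (267/50, -78/25) → (267/50, 78/25); (-7/10, -12/5) → (-7/10, 12/5)
T4 shear: x ← x + 1/2·y: (-86/25, 27/25) → (-29/10, 27/25); (22/25, 117/50) → (41/20, 117/50); (-367/50, -81/50) → (-163/20, -81/50); (267/50, 78/25) → (69/10, 78/25); (-7/10, 12/5) → (1/2, 12/5)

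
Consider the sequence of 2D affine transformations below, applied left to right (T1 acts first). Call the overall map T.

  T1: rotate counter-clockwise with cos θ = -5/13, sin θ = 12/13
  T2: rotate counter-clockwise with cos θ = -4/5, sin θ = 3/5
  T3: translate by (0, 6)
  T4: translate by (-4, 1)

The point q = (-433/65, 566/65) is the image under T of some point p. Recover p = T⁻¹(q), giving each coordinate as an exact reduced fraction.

p = (-1, -3)

T1 = [-5/13 -12/13 0; 12/13 -5/13 0; 0 0 1]
T2·T1 = [-16/65 63/65 0; -63/65 -16/65 0; 0 0 1]
T3·…·T1 = [-16/65 63/65 0; -63/65 -16/65 6; 0 0 1]
T4·…·T1 = [-16/65 63/65 -4; -63/65 -16/65 7; 0 0 1]
det M = 1; M⁻¹ = [-16/65 -63/65 29/5; 63/65 -16/65 28/5; 0 0 1]
M⁻¹ · (-433/65, 566/65)ᵀ = (-1, -3)ᵀ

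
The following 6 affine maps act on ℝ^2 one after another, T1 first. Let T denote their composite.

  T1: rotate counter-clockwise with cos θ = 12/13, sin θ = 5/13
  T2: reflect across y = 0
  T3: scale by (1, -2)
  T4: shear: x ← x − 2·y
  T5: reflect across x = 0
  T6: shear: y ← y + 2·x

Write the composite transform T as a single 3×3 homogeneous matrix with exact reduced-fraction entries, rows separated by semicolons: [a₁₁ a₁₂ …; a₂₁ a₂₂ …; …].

T1 = [12/13 -5/13 0; 5/13 12/13 0; 0 0 1]
T2·T1 = [12/13 -5/13 0; -5/13 -12/13 0; 0 0 1]
T3·…·T1 = [12/13 -5/13 0; 10/13 24/13 0; 0 0 1]
T4·…·T1 = [-8/13 -53/13 0; 10/13 24/13 0; 0 0 1]
T5·…·T1 = [8/13 53/13 0; 10/13 24/13 0; 0 0 1]
T6·…·T1 = [8/13 53/13 0; 2 10 0; 0 0 1]

T = [8/13 53/13 0; 2 10 0; 0 0 1]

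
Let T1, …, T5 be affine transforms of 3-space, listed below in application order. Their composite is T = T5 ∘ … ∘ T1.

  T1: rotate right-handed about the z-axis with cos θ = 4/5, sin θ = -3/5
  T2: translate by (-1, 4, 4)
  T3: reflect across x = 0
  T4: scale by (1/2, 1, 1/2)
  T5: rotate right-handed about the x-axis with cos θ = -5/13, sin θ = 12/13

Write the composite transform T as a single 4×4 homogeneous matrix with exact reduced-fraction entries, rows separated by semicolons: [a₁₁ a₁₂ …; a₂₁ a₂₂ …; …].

T1 = [4/5 3/5 0 0; -3/5 4/5 0 0; 0 0 1 0; 0 0 0 1]
T2·T1 = [4/5 3/5 0 -1; -3/5 4/5 0 4; 0 0 1 4; 0 0 0 1]
T3·…·T1 = [-4/5 -3/5 0 1; -3/5 4/5 0 4; 0 0 1 4; 0 0 0 1]
T4·…·T1 = [-2/5 -3/10 0 1/2; -3/5 4/5 0 4; 0 0 1/2 2; 0 0 0 1]
T5·…·T1 = [-2/5 -3/10 0 1/2; 3/13 -4/13 -6/13 -44/13; -36/65 48/65 -5/26 38/13; 0 0 0 1]

T = [-2/5 -3/10 0 1/2; 3/13 -4/13 -6/13 -44/13; -36/65 48/65 -5/26 38/13; 0 0 0 1]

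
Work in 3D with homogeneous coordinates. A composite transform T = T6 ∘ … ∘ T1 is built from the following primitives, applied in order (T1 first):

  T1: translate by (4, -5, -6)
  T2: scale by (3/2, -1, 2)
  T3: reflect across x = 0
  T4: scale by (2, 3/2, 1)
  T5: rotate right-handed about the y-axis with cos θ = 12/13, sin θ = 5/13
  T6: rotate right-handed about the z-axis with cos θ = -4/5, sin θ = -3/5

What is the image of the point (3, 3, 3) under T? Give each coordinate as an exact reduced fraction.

T(p) = (249/13, 138/13, 33/13)

T1 translate by (4, -5, -6): (3, 3, 3) → (7, -2, -3)
T2 scale by (3/2, -1, 2): (7, -2, -3) → (21/2, 2, -6)
T3 reflect across x = 0: (21/2, 2, -6) → (-21/2, 2, -6)
T4 scale by (2, 3/2, 1): (-21/2, 2, -6) → (-21, 3, -6)
T5 rotate right-handed about the y-axis with cos θ = 12/13, sin θ = 5/13: (-21, 3, -6) → (-282/13, 3, 33/13)
T6 rotate right-handed about the z-axis with cos θ = -4/5, sin θ = -3/5: (-282/13, 3, 33/13) → (249/13, 138/13, 33/13)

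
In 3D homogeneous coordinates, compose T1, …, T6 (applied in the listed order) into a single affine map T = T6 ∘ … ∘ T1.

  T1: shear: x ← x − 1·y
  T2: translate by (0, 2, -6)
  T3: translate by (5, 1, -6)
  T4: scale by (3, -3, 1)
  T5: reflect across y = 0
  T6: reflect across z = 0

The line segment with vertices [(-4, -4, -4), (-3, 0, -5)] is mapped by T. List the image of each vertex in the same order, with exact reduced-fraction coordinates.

T1 shear: x ← x − 1·y: (-4, -4, -4) → (0, -4, -4); (-3, 0, -5) → (-3, 0, -5)
T2 translate by (0, 2, -6): (0, -4, -4) → (0, -2, -10); (-3, 0, -5) → (-3, 2, -11)
T3 translate by (5, 1, -6): (0, -2, -10) → (5, -1, -16); (-3, 2, -11) → (2, 3, -17)
T4 scale by (3, -3, 1): (5, -1, -16) → (15, 3, -16); (2, 3, -17) → (6, -9, -17)
T5 reflect across y = 0: (15, 3, -16) → (15, -3, -16); (6, -9, -17) → (6, 9, -17)
T6 reflect across z = 0: (15, -3, -16) → (15, -3, 16); (6, 9, -17) → (6, 9, 17)

image vertices: (15, -3, 16), (6, 9, 17)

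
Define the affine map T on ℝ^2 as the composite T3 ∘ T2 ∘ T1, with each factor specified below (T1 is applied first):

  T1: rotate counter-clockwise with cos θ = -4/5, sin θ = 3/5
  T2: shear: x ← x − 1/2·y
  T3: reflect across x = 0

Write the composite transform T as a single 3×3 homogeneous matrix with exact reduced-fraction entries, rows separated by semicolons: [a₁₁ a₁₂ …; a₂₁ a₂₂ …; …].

T1 = [-4/5 -3/5 0; 3/5 -4/5 0; 0 0 1]
T2·T1 = [-11/10 -1/5 0; 3/5 -4/5 0; 0 0 1]
T3·…·T1 = [11/10 1/5 0; 3/5 -4/5 0; 0 0 1]

T = [11/10 1/5 0; 3/5 -4/5 0; 0 0 1]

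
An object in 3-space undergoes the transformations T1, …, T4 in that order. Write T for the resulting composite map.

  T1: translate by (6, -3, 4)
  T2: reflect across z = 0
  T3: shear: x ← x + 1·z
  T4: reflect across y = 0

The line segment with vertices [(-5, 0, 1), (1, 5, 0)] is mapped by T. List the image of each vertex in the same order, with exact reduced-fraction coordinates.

T1 translate by (6, -3, 4): (-5, 0, 1) → (1, -3, 5); (1, 5, 0) → (7, 2, 4)
T2 reflect across z = 0: (1, -3, 5) → (1, -3, -5); (7, 2, 4) → (7, 2, -4)
T3 shear: x ← x + 1·z: (1, -3, -5) → (-4, -3, -5); (7, 2, -4) → (3, 2, -4)
T4 reflect across y = 0: (-4, -3, -5) → (-4, 3, -5); (3, 2, -4) → (3, -2, -4)

image vertices: (-4, 3, -5), (3, -2, -4)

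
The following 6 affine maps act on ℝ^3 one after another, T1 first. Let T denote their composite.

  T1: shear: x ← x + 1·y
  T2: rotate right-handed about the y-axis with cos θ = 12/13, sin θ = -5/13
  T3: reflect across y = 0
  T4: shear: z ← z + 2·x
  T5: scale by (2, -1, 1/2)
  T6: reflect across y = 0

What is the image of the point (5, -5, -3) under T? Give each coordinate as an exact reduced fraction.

T(p) = (30/13, 5, -3/13)

T1 shear: x ← x + 1·y: (5, -5, -3) → (0, -5, -3)
T2 rotate right-handed about the y-axis with cos θ = 12/13, sin θ = -5/13: (0, -5, -3) → (15/13, -5, -36/13)
T3 reflect across y = 0: (15/13, -5, -36/13) → (15/13, 5, -36/13)
T4 shear: z ← z + 2·x: (15/13, 5, -36/13) → (15/13, 5, -6/13)
T5 scale by (2, -1, 1/2): (15/13, 5, -6/13) → (30/13, -5, -3/13)
T6 reflect across y = 0: (30/13, -5, -3/13) → (30/13, 5, -3/13)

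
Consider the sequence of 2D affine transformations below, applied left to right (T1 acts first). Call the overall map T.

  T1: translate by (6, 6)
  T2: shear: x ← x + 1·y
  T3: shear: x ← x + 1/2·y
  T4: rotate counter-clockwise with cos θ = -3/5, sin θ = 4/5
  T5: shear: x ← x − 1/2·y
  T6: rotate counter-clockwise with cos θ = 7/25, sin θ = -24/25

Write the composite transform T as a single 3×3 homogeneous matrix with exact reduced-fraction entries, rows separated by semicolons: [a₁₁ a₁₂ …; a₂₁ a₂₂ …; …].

T1 = [1 0 6; 0 1 6; 0 0 1]
T2·T1 = [1 1 12; 0 1 6; 0 0 1]
T3·…·T1 = [1 3/2 15; 0 1 6; 0 0 1]
T4·…·T1 = [-3/5 -17/10 -69/5; 4/5 3/5 42/5; 0 0 1]
T5·…·T1 = [-1 -2 -18; 4/5 3/5 42/5; 0 0 1]
T6·…·T1 = [61/125 2/125 378/125; 148/125 261/125 2454/125; 0 0 1]

T = [61/125 2/125 378/125; 148/125 261/125 2454/125; 0 0 1]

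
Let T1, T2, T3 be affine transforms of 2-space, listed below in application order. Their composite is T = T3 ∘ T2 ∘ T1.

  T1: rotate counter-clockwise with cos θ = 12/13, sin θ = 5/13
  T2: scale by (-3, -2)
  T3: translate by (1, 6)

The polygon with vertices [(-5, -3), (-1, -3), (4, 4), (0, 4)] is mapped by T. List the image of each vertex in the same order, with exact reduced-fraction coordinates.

T1 rotate counter-clockwise with cos θ = 12/13, sin θ = 5/13: (-5, -3) → (-45/13, -61/13); (-1, -3) → (3/13, -41/13); (4, 4) → (28/13, 68/13); (0, 4) → (-20/13, 48/13)
T2 scale by (-3, -2): (-45/13, -61/13) → (135/13, 122/13); (3/13, -41/13) → (-9/13, 82/13); (28/13, 68/13) → (-84/13, -136/13); (-20/13, 48/13) → (60/13, -96/13)
T3 translate by (1, 6): (135/13, 122/13) → (148/13, 200/13); (-9/13, 82/13) → (4/13, 160/13); (-84/13, -136/13) → (-71/13, -58/13); (60/13, -96/13) → (73/13, -18/13)

image vertices: (148/13, 200/13), (4/13, 160/13), (-71/13, -58/13), (73/13, -18/13)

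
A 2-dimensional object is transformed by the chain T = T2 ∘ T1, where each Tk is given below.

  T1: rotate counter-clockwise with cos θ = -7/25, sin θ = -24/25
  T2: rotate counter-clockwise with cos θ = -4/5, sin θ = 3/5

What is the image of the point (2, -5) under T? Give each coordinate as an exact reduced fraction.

T1 rotate counter-clockwise with cos θ = -7/25, sin θ = -24/25: (2, -5) → (-134/25, -13/25)
T2 rotate counter-clockwise with cos θ = -4/5, sin θ = 3/5: (-134/25, -13/25) → (23/5, -14/5)

T(p) = (23/5, -14/5)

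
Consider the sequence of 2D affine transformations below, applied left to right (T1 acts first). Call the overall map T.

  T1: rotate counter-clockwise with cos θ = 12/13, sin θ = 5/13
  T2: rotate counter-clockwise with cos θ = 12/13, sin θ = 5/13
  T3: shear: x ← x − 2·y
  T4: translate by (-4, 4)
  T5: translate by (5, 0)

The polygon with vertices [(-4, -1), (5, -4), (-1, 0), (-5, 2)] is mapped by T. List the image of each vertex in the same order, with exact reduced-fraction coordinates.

T1 rotate counter-clockwise with cos θ = 12/13, sin θ = 5/13: (-4, -1) → (-43/13, -32/13); (5, -4) → (80/13, -23/13); (-1, 0) → (-12/13, -5/13); (-5, 2) → (-70/13, -1/13)
T2 rotate counter-clockwise with cos θ = 12/13, sin θ = 5/13: (-43/13, -32/13) → (-356/169, -599/169); (80/13, -23/13) → (1075/169, 124/169); (-12/13, -5/13) → (-119/169, -120/169); (-70/13, -1/13) → (-835/169, -362/169)
T3 shear: x ← x − 2·y: (-356/169, -599/169) → (842/169, -599/169); (1075/169, 124/169) → (827/169, 124/169); (-119/169, -120/169) → (121/169, -120/169); (-835/169, -362/169) → (-111/169, -362/169)
T4 translate by (-4, 4): (842/169, -599/169) → (166/169, 77/169); (827/169, 124/169) → (151/169, 800/169); (121/169, -120/169) → (-555/169, 556/169); (-111/169, -362/169) → (-787/169, 314/169)
T5 translate by (5, 0): (166/169, 77/169) → (1011/169, 77/169); (151/169, 800/169) → (996/169, 800/169); (-555/169, 556/169) → (290/169, 556/169); (-787/169, 314/169) → (58/169, 314/169)

image vertices: (1011/169, 77/169), (996/169, 800/169), (290/169, 556/169), (58/169, 314/169)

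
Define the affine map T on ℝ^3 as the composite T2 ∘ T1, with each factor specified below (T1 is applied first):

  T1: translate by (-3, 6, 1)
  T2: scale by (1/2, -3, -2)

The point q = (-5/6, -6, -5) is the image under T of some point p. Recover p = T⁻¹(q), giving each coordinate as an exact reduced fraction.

p = (4/3, -4, 3/2)

T1 = [1 0 0 -3; 0 1 0 6; 0 0 1 1; 0 0 0 1]
T2·T1 = [1/2 0 0 -3/2; 0 -3 0 -18; 0 0 -2 -2; 0 0 0 1]
det M = 3; M⁻¹ = [2 0 0 3; 0 -1/3 0 -6; 0 0 -1/2 -1; 0 0 0 1]
M⁻¹ · (-5/6, -6, -5)ᵀ = (4/3, -4, 3/2)ᵀ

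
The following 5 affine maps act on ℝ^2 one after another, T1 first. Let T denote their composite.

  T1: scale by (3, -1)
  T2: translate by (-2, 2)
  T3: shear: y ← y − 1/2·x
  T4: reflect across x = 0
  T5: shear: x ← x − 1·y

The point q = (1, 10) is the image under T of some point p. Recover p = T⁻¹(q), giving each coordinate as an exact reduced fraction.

p = (-3, -5/2)

T1 = [3 0 0; 0 -1 0; 0 0 1]
T2·T1 = [3 0 -2; 0 -1 2; 0 0 1]
T3·…·T1 = [3 0 -2; -3/2 -1 3; 0 0 1]
T4·…·T1 = [-3 0 2; -3/2 -1 3; 0 0 1]
T5·…·T1 = [-3/2 1 -1; -3/2 -1 3; 0 0 1]
det M = 3; M⁻¹ = [-1/3 -1/3 2/3; 1/2 -1/2 2; 0 0 1]
M⁻¹ · (1, 10)ᵀ = (-3, -5/2)ᵀ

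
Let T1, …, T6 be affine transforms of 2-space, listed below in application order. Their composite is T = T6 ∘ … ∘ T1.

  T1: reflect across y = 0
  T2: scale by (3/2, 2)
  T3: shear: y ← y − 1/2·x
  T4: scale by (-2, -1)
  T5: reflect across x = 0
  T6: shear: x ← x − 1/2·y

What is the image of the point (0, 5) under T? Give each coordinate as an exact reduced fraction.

T1 reflect across y = 0: (0, 5) → (0, -5)
T2 scale by (3/2, 2): (0, -5) → (0, -10)
T3 shear: y ← y − 1/2·x: (0, -10) → (0, -10)
T4 scale by (-2, -1): (0, -10) → (0, 10)
T5 reflect across x = 0: (0, 10) → (0, 10)
T6 shear: x ← x − 1/2·y: (0, 10) → (-5, 10)

T(p) = (-5, 10)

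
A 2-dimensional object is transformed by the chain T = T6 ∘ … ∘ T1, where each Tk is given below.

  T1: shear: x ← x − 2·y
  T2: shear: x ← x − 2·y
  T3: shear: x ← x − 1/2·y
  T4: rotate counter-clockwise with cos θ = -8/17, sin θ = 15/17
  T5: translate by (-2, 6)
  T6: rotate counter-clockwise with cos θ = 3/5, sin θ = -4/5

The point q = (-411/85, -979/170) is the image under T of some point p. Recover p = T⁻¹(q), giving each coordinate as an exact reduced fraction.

T1 = [1 -2 0; 0 1 0; 0 0 1]
T2·T1 = [1 -4 0; 0 1 0; 0 0 1]
T3·…·T1 = [1 -9/2 0; 0 1 0; 0 0 1]
T4·…·T1 = [-8/17 21/17 0; 15/17 -151/34 0; 0 0 1]
T5·…·T1 = [-8/17 21/17 -2; 15/17 -151/34 6; 0 0 1]
T6·…·T1 = [36/85 -239/85 18/5; 77/85 -621/170 26/5; 0 0 1]
det M = 1; M⁻¹ = [-621/170 239/85 -25/17; -77/85 36/85 18/17; 0 0 1]
M⁻¹ · (-411/85, -979/170)ᵀ = (0, 3)ᵀ

p = (0, 3)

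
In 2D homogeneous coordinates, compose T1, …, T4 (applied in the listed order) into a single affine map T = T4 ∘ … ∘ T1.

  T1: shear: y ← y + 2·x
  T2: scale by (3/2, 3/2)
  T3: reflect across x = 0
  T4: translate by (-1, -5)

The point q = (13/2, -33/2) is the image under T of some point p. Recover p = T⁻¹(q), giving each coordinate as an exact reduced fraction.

p = (-5, 7/3)

T1 = [1 0 0; 2 1 0; 0 0 1]
T2·T1 = [3/2 0 0; 3 3/2 0; 0 0 1]
T3·…·T1 = [-3/2 0 0; 3 3/2 0; 0 0 1]
T4·…·T1 = [-3/2 0 -1; 3 3/2 -5; 0 0 1]
det M = -9/4; M⁻¹ = [-2/3 0 -2/3; 4/3 2/3 14/3; 0 0 1]
M⁻¹ · (13/2, -33/2)ᵀ = (-5, 7/3)ᵀ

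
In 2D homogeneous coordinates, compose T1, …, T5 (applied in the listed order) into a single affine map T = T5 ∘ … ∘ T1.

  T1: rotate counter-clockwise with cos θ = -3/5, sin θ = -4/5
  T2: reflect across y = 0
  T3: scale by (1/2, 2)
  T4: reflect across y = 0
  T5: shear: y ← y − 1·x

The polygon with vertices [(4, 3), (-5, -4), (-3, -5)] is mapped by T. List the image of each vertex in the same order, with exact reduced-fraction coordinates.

T1 rotate counter-clockwise with cos θ = -3/5, sin θ = -4/5: (4, 3) → (0, -5); (-5, -4) → (-1/5, 32/5); (-3, -5) → (-11/5, 27/5)
T2 reflect across y = 0: (0, -5) → (0, 5); (-1/5, 32/5) → (-1/5, -32/5); (-11/5, 27/5) → (-11/5, -27/5)
T3 scale by (1/2, 2): (0, 5) → (0, 10); (-1/5, -32/5) → (-1/10, -64/5); (-11/5, -27/5) → (-11/10, -54/5)
T4 reflect across y = 0: (0, 10) → (0, -10); (-1/10, -64/5) → (-1/10, 64/5); (-11/10, -54/5) → (-11/10, 54/5)
T5 shear: y ← y − 1·x: (0, -10) → (0, -10); (-1/10, 64/5) → (-1/10, 129/10); (-11/10, 54/5) → (-11/10, 119/10)

image vertices: (0, -10), (-1/10, 129/10), (-11/10, 119/10)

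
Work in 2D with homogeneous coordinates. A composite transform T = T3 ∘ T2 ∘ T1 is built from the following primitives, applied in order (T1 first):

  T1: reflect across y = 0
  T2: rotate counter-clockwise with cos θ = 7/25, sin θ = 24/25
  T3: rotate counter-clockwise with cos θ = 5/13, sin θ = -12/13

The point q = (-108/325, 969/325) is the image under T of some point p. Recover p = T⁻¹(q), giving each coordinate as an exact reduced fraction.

p = (0, -3)

T1 = [1 0 0; 0 -1 0; 0 0 1]
T2·T1 = [7/25 24/25 0; 24/25 -7/25 0; 0 0 1]
T3·…·T1 = [323/325 36/325 0; 36/325 -323/325 0; 0 0 1]
det M = -1; M⁻¹ = [323/325 36/325 0; 36/325 -323/325 0; 0 0 1]
M⁻¹ · (-108/325, 969/325)ᵀ = (0, -3)ᵀ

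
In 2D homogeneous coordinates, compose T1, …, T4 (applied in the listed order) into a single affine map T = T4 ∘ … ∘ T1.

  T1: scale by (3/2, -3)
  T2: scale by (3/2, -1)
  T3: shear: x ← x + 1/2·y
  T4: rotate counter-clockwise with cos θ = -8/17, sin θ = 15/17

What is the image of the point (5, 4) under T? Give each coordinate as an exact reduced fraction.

T1 scale by (3/2, -3): (5, 4) → (15/2, -12)
T2 scale by (3/2, -1): (15/2, -12) → (45/4, 12)
T3 shear: x ← x + 1/2·y: (45/4, 12) → (69/4, 12)
T4 rotate counter-clockwise with cos θ = -8/17, sin θ = 15/17: (69/4, 12) → (-318/17, 651/68)

T(p) = (-318/17, 651/68)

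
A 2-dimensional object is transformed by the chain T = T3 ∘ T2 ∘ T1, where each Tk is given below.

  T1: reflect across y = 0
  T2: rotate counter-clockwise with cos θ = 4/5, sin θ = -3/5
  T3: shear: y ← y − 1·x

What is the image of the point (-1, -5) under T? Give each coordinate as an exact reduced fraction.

T1 reflect across y = 0: (-1, -5) → (-1, 5)
T2 rotate counter-clockwise with cos θ = 4/5, sin θ = -3/5: (-1, 5) → (11/5, 23/5)
T3 shear: y ← y − 1·x: (11/5, 23/5) → (11/5, 12/5)

T(p) = (11/5, 12/5)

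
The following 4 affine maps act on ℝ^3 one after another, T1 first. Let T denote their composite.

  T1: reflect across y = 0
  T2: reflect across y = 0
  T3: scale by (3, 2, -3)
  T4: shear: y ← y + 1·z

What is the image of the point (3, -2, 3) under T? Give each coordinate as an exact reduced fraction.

T(p) = (9, -13, -9)

T1 reflect across y = 0: (3, -2, 3) → (3, 2, 3)
T2 reflect across y = 0: (3, 2, 3) → (3, -2, 3)
T3 scale by (3, 2, -3): (3, -2, 3) → (9, -4, -9)
T4 shear: y ← y + 1·z: (9, -4, -9) → (9, -13, -9)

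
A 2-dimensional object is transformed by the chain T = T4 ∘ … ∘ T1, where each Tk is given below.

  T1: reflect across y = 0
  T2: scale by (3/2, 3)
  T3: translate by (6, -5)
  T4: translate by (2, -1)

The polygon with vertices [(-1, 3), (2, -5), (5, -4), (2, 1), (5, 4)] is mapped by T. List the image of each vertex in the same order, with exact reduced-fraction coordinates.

image vertices: (13/2, -15), (11, 9), (31/2, 6), (11, -9), (31/2, -18)

T1 reflect across y = 0: (-1, 3) → (-1, -3); (2, -5) → (2, 5); (5, -4) → (5, 4); (2, 1) → (2, -1); (5, 4) → (5, -4)
T2 scale by (3/2, 3): (-1, -3) → (-3/2, -9); (2, 5) → (3, 15); (5, 4) → (15/2, 12); (2, -1) → (3, -3); (5, -4) → (15/2, -12)
T3 translate by (6, -5): (-3/2, -9) → (9/2, -14); (3, 15) → (9, 10); (15/2, 12) → (27/2, 7); (3, -3) → (9, -8); (15/2, -12) → (27/2, -17)
T4 translate by (2, -1): (9/2, -14) → (13/2, -15); (9, 10) → (11, 9); (27/2, 7) → (31/2, 6); (9, -8) → (11, -9); (27/2, -17) → (31/2, -18)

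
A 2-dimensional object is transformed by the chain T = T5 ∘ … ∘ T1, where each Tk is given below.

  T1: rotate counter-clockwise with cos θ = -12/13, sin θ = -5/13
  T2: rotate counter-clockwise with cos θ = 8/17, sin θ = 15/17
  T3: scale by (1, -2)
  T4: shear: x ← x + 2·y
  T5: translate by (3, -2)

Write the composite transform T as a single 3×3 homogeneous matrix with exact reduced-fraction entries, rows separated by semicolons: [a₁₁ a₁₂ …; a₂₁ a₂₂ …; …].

T = [859/221 304/221 3; 440/221 42/221 -2; 0 0 1]

T1 = [-12/13 5/13 0; -5/13 -12/13 0; 0 0 1]
T2·T1 = [-21/221 220/221 0; -220/221 -21/221 0; 0 0 1]
T3·…·T1 = [-21/221 220/221 0; 440/221 42/221 0; 0 0 1]
T4·…·T1 = [859/221 304/221 0; 440/221 42/221 0; 0 0 1]
T5·…·T1 = [859/221 304/221 3; 440/221 42/221 -2; 0 0 1]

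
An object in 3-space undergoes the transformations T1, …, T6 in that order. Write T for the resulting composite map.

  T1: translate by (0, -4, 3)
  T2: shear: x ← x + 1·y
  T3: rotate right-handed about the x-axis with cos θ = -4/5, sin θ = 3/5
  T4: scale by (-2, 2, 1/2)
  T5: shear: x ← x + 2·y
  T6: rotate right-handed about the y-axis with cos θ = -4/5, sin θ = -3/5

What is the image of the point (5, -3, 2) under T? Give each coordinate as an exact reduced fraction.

T1 translate by (0, -4, 3): (5, -3, 2) → (5, -7, 5)
T2 shear: x ← x + 1·y: (5, -7, 5) → (-2, -7, 5)
T3 rotate right-handed about the x-axis with cos θ = -4/5, sin θ = 3/5: (-2, -7, 5) → (-2, 13/5, -41/5)
T4 scale by (-2, 2, 1/2): (-2, 13/5, -41/5) → (4, 26/5, -41/10)
T5 shear: x ← x + 2·y: (4, 26/5, -41/10) → (72/5, 26/5, -41/10)
T6 rotate right-handed about the y-axis with cos θ = -4/5, sin θ = -3/5: (72/5, 26/5, -41/10) → (-453/50, 26/5, 298/25)

T(p) = (-453/50, 26/5, 298/25)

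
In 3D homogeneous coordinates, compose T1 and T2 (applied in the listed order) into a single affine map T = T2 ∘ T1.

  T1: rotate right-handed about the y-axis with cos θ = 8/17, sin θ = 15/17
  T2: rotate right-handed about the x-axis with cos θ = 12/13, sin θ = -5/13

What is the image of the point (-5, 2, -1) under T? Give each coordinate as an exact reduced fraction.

T1 rotate right-handed about the y-axis with cos θ = 8/17, sin θ = 15/17: (-5, 2, -1) → (-55/17, 2, 67/17)
T2 rotate right-handed about the x-axis with cos θ = 12/13, sin θ = -5/13: (-55/17, 2, 67/17) → (-55/17, 743/221, 634/221)

T(p) = (-55/17, 743/221, 634/221)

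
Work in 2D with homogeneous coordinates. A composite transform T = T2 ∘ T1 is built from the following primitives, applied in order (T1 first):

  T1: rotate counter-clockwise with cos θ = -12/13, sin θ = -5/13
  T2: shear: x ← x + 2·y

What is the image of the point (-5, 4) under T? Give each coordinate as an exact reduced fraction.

T(p) = (34/13, -23/13)

T1 rotate counter-clockwise with cos θ = -12/13, sin θ = -5/13: (-5, 4) → (80/13, -23/13)
T2 shear: x ← x + 2·y: (80/13, -23/13) → (34/13, -23/13)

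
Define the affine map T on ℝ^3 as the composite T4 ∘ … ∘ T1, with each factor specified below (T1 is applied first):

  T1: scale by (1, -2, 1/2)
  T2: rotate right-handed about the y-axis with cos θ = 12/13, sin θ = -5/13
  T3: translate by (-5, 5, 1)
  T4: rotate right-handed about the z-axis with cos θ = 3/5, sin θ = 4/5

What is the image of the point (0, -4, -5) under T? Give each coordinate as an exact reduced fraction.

T(p) = (-1667/130, 297/65, -17/13)

T1 scale by (1, -2, 1/2): (0, -4, -5) → (0, 8, -5/2)
T2 rotate right-handed about the y-axis with cos θ = 12/13, sin θ = -5/13: (0, 8, -5/2) → (25/26, 8, -30/13)
T3 translate by (-5, 5, 1): (25/26, 8, -30/13) → (-105/26, 13, -17/13)
T4 rotate right-handed about the z-axis with cos θ = 3/5, sin θ = 4/5: (-105/26, 13, -17/13) → (-1667/130, 297/65, -17/13)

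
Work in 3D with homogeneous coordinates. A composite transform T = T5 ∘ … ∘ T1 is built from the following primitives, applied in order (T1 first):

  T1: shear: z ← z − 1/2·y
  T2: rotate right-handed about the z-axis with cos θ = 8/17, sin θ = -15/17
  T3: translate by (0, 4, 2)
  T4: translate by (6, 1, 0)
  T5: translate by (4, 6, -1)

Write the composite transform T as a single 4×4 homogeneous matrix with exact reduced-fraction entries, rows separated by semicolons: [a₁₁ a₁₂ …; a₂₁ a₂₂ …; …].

T1 = [1 0 0 0; 0 1 0 0; 0 -1/2 1 0; 0 0 0 1]
T2·T1 = [8/17 15/17 0 0; -15/17 8/17 0 0; 0 -1/2 1 0; 0 0 0 1]
T3·…·T1 = [8/17 15/17 0 0; -15/17 8/17 0 4; 0 -1/2 1 2; 0 0 0 1]
T4·…·T1 = [8/17 15/17 0 6; -15/17 8/17 0 5; 0 -1/2 1 2; 0 0 0 1]
T5·…·T1 = [8/17 15/17 0 10; -15/17 8/17 0 11; 0 -1/2 1 1; 0 0 0 1]

T = [8/17 15/17 0 10; -15/17 8/17 0 11; 0 -1/2 1 1; 0 0 0 1]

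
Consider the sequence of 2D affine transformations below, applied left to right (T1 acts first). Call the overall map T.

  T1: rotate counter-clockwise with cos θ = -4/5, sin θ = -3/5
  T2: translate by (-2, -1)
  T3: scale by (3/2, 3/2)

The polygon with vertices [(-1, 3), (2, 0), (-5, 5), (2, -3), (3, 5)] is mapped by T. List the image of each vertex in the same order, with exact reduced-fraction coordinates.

image vertices: (9/10, -21/5), (-27/5, -33/10), (15/2, -3), (-81/10, 3/10), (-21/10, -51/5)

T1 rotate counter-clockwise with cos θ = -4/5, sin θ = -3/5: (-1, 3) → (13/5, -9/5); (2, 0) → (-8/5, -6/5); (-5, 5) → (7, -1); (2, -3) → (-17/5, 6/5); (3, 5) → (3/5, -29/5)
T2 translate by (-2, -1): (13/5, -9/5) → (3/5, -14/5); (-8/5, -6/5) → (-18/5, -11/5); (7, -1) → (5, -2); (-17/5, 6/5) → (-27/5, 1/5); (3/5, -29/5) → (-7/5, -34/5)
T3 scale by (3/2, 3/2): (3/5, -14/5) → (9/10, -21/5); (-18/5, -11/5) → (-27/5, -33/10); (5, -2) → (15/2, -3); (-27/5, 1/5) → (-81/10, 3/10); (-7/5, -34/5) → (-21/10, -51/5)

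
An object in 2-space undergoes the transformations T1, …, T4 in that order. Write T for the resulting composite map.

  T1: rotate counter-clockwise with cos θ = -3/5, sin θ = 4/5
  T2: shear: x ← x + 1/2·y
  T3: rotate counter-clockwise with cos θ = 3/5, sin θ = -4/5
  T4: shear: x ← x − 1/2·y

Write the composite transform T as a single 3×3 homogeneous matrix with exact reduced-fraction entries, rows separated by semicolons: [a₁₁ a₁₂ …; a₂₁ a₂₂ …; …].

T1 = [-3/5 -4/5 0; 4/5 -3/5 0; 0 0 1]
T2·T1 = [-1/5 -11/10 0; 4/5 -3/5 0; 0 0 1]
T3·…·T1 = [13/25 -57/50 0; 16/25 13/25 0; 0 0 1]
T4·…·T1 = [1/5 -7/5 0; 16/25 13/25 0; 0 0 1]

T = [1/5 -7/5 0; 16/25 13/25 0; 0 0 1]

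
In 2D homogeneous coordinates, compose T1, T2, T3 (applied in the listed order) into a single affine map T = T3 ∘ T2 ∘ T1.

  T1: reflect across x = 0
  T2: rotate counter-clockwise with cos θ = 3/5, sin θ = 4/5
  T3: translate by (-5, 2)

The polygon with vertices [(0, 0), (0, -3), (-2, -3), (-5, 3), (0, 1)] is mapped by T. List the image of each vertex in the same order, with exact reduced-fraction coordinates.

T1 reflect across x = 0: (0, 0) → (0, 0); (0, -3) → (0, -3); (-2, -3) → (2, -3); (-5, 3) → (5, 3); (0, 1) → (0, 1)
T2 rotate counter-clockwise with cos θ = 3/5, sin θ = 4/5: (0, 0) → (0, 0); (0, -3) → (12/5, -9/5); (2, -3) → (18/5, -1/5); (5, 3) → (3/5, 29/5); (0, 1) → (-4/5, 3/5)
T3 translate by (-5, 2): (0, 0) → (-5, 2); (12/5, -9/5) → (-13/5, 1/5); (18/5, -1/5) → (-7/5, 9/5); (3/5, 29/5) → (-22/5, 39/5); (-4/5, 3/5) → (-29/5, 13/5)

image vertices: (-5, 2), (-13/5, 1/5), (-7/5, 9/5), (-22/5, 39/5), (-29/5, 13/5)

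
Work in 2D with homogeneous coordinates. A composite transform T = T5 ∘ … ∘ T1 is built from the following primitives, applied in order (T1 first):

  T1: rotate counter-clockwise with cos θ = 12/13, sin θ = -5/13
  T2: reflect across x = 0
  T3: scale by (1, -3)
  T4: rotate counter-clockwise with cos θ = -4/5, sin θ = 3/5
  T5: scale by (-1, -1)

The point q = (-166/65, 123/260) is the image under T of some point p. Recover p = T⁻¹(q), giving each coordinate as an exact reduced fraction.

T1 = [12/13 5/13 0; -5/13 12/13 0; 0 0 1]
T2·T1 = [-12/13 -5/13 0; -5/13 12/13 0; 0 0 1]
T3·…·T1 = [-12/13 -5/13 0; 15/13 -36/13 0; 0 0 1]
T4·…·T1 = [3/65 128/65 0; -96/65 129/65 0; 0 0 1]
T5·…·T1 = [-3/65 -128/65 0; 96/65 -129/65 0; 0 0 1]
det M = 3; M⁻¹ = [-43/65 128/195 0; -32/65 -1/65 0; 0 0 1]
M⁻¹ · (-166/65, 123/260)ᵀ = (2, 5/4)ᵀ

p = (2, 5/4)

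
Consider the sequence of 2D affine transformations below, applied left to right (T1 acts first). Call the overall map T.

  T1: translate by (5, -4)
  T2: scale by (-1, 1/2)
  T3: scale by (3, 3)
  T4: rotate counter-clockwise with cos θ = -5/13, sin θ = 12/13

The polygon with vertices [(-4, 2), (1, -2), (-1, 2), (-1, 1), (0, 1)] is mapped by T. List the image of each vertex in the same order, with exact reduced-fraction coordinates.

T1 translate by (5, -4): (-4, 2) → (1, -2); (1, -2) → (6, -6); (-1, 2) → (4, -2); (-1, 1) → (4, -3); (0, 1) → (5, -3)
T2 scale by (-1, 1/2): (1, -2) → (-1, -1); (6, -6) → (-6, -3); (4, -2) → (-4, -1); (4, -3) → (-4, -3/2); (5, -3) → (-5, -3/2)
T3 scale by (3, 3): (-1, -1) → (-3, -3); (-6, -3) → (-18, -9); (-4, -1) → (-12, -3); (-4, -3/2) → (-12, -9/2); (-5, -3/2) → (-15, -9/2)
T4 rotate counter-clockwise with cos θ = -5/13, sin θ = 12/13: (-3, -3) → (51/13, -21/13); (-18, -9) → (198/13, -171/13); (-12, -3) → (96/13, -129/13); (-12, -9/2) → (114/13, -243/26); (-15, -9/2) → (129/13, -315/26)

image vertices: (51/13, -21/13), (198/13, -171/13), (96/13, -129/13), (114/13, -243/26), (129/13, -315/26)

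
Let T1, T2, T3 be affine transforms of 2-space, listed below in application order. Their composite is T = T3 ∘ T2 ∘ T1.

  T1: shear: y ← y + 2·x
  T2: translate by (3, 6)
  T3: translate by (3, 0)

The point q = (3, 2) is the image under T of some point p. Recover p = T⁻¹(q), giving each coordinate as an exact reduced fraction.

p = (-3, 2)

T1 = [1 0 0; 2 1 0; 0 0 1]
T2·T1 = [1 0 3; 2 1 6; 0 0 1]
T3·…·T1 = [1 0 6; 2 1 6; 0 0 1]
det M = 1; M⁻¹ = [1 0 -6; -2 1 6; 0 0 1]
M⁻¹ · (3, 2)ᵀ = (-3, 2)ᵀ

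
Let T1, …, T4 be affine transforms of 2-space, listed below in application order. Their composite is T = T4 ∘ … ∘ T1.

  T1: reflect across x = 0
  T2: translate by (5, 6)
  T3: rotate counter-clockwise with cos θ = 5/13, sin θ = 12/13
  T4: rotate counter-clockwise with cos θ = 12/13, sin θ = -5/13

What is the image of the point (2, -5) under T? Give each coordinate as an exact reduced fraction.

T1 reflect across x = 0: (2, -5) → (-2, -5)
T2 translate by (5, 6): (-2, -5) → (3, 1)
T3 rotate counter-clockwise with cos θ = 5/13, sin θ = 12/13: (3, 1) → (3/13, 41/13)
T4 rotate counter-clockwise with cos θ = 12/13, sin θ = -5/13: (3/13, 41/13) → (241/169, 477/169)

T(p) = (241/169, 477/169)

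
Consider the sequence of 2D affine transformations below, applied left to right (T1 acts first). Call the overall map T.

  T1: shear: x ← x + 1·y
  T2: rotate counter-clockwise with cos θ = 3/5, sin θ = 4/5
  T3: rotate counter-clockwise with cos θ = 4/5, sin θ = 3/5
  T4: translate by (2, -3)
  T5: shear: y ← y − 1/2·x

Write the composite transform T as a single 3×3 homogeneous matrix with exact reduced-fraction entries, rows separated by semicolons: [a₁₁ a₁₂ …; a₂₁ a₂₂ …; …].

T1 = [1 1 0; 0 1 0; 0 0 1]
T2·T1 = [3/5 -1/5 0; 4/5 7/5 0; 0 0 1]
T3·…·T1 = [0 -1 0; 1 1 0; 0 0 1]
T4·…·T1 = [0 -1 2; 1 1 -3; 0 0 1]
T5·…·T1 = [0 -1 2; 1 3/2 -4; 0 0 1]

T = [0 -1 2; 1 3/2 -4; 0 0 1]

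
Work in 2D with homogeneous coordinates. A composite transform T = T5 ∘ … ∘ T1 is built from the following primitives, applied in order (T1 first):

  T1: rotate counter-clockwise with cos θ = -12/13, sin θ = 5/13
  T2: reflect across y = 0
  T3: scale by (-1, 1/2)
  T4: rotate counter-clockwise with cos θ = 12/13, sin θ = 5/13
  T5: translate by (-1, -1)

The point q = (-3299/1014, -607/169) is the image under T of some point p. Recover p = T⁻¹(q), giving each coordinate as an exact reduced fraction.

T1 = [-12/13 -5/13 0; 5/13 -12/13 0; 0 0 1]
T2·T1 = [-12/13 -5/13 0; -5/13 12/13 0; 0 0 1]
T3·…·T1 = [12/13 5/13 0; -5/26 6/13 0; 0 0 1]
T4·…·T1 = [313/338 30/169 0; 30/169 97/169 0; 0 0 1]
T5·…·T1 = [313/338 30/169 -1; 30/169 97/169 -1; 0 0 1]
det M = 1/2; M⁻¹ = [194/169 -60/169 134/169; -60/169 313/169 253/169; 0 0 1]
M⁻¹ · (-3299/1014, -607/169)ᵀ = (-5/3, -4)ᵀ

p = (-5/3, -4)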